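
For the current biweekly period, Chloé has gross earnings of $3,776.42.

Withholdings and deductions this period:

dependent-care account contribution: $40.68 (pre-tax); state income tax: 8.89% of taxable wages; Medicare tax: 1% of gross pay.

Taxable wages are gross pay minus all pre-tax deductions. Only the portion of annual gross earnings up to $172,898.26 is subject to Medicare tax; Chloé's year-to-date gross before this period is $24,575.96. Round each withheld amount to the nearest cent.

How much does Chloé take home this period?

Dependent-care account contribution: $40.68
Taxable wages = $3,776.42 − $40.68 = $3,735.74
State income tax: $3,735.74 × 0.0889 = $332.11
Medicare tax: cap not yet reached, full $3,776.42 is subject → $3,776.42 × 0.01 = $37.76
Total deductions = $40.68 + $332.11 + $37.76 = $410.55
Net pay = $3,776.42 − $410.55 = $3,365.87

$3,365.87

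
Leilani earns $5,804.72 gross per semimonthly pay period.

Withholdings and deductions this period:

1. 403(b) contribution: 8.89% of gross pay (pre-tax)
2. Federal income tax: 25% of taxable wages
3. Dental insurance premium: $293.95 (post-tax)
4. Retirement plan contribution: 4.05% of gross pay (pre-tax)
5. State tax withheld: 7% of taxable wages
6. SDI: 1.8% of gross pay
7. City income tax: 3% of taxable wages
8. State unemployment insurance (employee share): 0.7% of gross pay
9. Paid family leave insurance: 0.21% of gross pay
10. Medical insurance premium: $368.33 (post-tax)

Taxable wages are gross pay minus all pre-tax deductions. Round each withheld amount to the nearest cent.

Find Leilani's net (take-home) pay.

$2,465.25

403(b) contribution: $5,804.72 × 0.0889 = $516.04
Retirement plan contribution: $5,804.72 × 0.0405 = $235.09
Pre-tax total = $516.04 + $235.09 = $751.13
Taxable wages = $5,804.72 − $751.13 = $5,053.59
Federal income tax: $5,053.59 × 0.25 = $1,263.40
State tax withheld: $5,053.59 × 0.07 = $353.75
City income tax: $5,053.59 × 0.03 = $151.61
SDI: $5,804.72 × 0.018 = $104.48
Paid family leave insurance: $5,804.72 × 0.0021 = $12.19
State unemployment insurance (employee share): $5,804.72 × 0.007 = $40.63
Medical insurance premium: $368.33
Dental insurance premium: $293.95
Total deductions = $516.04 + $235.09 + $1,263.40 + $353.75 + $151.61 + $104.48 + $12.19 + $40.63 + $368.33 + $293.95 = $3,339.47
Net pay = $5,804.72 − $3,339.47 = $2,465.25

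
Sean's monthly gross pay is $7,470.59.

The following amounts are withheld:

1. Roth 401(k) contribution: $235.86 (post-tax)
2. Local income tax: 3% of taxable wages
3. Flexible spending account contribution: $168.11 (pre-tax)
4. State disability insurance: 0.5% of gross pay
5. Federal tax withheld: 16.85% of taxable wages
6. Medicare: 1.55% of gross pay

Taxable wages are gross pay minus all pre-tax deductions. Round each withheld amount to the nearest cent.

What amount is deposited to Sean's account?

Flexible spending account contribution: $168.11
Taxable wages = $7,470.59 − $168.11 = $7,302.48
Local income tax: $7,302.48 × 0.03 = $219.07
Federal tax withheld: $7,302.48 × 0.1685 = $1,230.47
State disability insurance: $7,470.59 × 0.005 = $37.35
Medicare: $7,470.59 × 0.0155 = $115.79
Roth 401(k) contribution: $235.86
Total deductions = $168.11 + $219.07 + $1,230.47 + $37.35 + $115.79 + $235.86 = $2,006.65
Net pay = $7,470.59 − $2,006.65 = $5,463.94

$5,463.94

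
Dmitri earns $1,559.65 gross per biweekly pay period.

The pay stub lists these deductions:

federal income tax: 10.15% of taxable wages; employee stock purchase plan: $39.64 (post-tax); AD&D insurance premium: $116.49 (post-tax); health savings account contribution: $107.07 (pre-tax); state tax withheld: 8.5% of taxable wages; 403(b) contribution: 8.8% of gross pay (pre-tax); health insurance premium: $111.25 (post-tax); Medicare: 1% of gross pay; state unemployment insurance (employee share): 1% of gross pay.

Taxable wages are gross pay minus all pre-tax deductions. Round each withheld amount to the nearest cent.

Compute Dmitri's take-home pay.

403(b) contribution: $1,559.65 × 0.088 = $137.25
Health savings account contribution: $107.07
Pre-tax total = $137.25 + $107.07 = $244.32
Taxable wages = $1,559.65 − $244.32 = $1,315.33
Federal income tax: $1,315.33 × 0.1015 = $133.51
State tax withheld: $1,315.33 × 0.085 = $111.80
Medicare: $1,559.65 × 0.01 = $15.60
State unemployment insurance (employee share): $1,559.65 × 0.01 = $15.60
Health insurance premium: $111.25
Employee stock purchase plan: $39.64
AD&D insurance premium: $116.49
Total deductions = $137.25 + $107.07 + $133.51 + $111.80 + $15.60 + $15.60 + $111.25 + $39.64 + $116.49 = $788.21
Net pay = $1,559.65 − $788.21 = $771.44

$771.44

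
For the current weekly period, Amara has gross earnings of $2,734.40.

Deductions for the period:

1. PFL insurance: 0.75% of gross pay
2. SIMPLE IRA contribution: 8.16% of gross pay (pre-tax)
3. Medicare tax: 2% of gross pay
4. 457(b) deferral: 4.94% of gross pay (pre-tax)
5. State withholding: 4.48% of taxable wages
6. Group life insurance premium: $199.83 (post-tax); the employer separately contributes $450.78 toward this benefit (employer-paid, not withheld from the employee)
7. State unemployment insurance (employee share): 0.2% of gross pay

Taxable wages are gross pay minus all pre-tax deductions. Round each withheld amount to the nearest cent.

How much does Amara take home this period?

SIMPLE IRA contribution: $2,734.40 × 0.0816 = $223.13
457(b) deferral: $2,734.40 × 0.0494 = $135.08
Pre-tax total = $223.13 + $135.08 = $358.21
Taxable wages = $2,734.40 − $358.21 = $2,376.19
State withholding: $2,376.19 × 0.0448 = $106.45
Medicare tax: $2,734.40 × 0.02 = $54.69
PFL insurance: $2,734.40 × 0.0075 = $20.51
State unemployment insurance (employee share): $2,734.40 × 0.002 = $5.47
Group life insurance premium: $199.83
(Employer's $450.78 toward group life insurance premium is not withheld from the employee.)
Total deductions = $223.13 + $135.08 + $106.45 + $54.69 + $20.51 + $5.47 + $199.83 = $745.16
Net pay = $2,734.40 − $745.16 = $1,989.24

$1,989.24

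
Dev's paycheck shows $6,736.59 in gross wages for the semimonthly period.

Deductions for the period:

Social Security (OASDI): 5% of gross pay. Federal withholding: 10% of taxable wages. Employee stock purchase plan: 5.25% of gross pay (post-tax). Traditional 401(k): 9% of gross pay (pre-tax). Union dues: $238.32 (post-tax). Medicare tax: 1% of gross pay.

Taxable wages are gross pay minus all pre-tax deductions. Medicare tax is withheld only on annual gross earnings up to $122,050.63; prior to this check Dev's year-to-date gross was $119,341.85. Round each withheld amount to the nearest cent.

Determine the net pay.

$4,561.36

Traditional 401(k): $6,736.59 × 0.09 = $606.29
Taxable wages = $6,736.59 − $606.29 = $6,130.30
Federal withholding: $6,130.30 × 0.1 = $613.03
Medicare tax: only $122,050.63 − $119,341.85 = $2,708.78 of this check is subject → $2,708.78 × 0.01 = $27.09
Social Security (OASDI): $6,736.59 × 0.05 = $336.83
Union dues: $238.32
Employee stock purchase plan: $6,736.59 × 0.0525 = $353.67
Total deductions = $606.29 + $613.03 + $27.09 + $336.83 + $238.32 + $353.67 = $2,175.23
Net pay = $6,736.59 − $2,175.23 = $4,561.36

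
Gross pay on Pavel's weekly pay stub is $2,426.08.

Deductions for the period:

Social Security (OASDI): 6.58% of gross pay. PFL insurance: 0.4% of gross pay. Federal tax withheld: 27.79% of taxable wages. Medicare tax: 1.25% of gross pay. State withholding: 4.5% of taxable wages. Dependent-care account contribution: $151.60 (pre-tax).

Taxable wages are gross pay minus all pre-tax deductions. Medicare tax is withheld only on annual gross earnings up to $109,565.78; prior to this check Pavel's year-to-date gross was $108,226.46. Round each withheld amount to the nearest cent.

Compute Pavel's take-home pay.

Dependent-care account contribution: $151.60
Taxable wages = $2,426.08 − $151.60 = $2,274.48
Federal tax withheld: $2,274.48 × 0.2779 = $632.08
State withholding: $2,274.48 × 0.045 = $102.35
PFL insurance: $2,426.08 × 0.004 = $9.70
Medicare tax: only $109,565.78 − $108,226.46 = $1,339.32 of this check is subject → $1,339.32 × 0.0125 = $16.74
Social Security (OASDI): $2,426.08 × 0.0658 = $159.64
Total deductions = $151.60 + $632.08 + $102.35 + $9.70 + $16.74 + $159.64 = $1,072.11
Net pay = $2,426.08 − $1,072.11 = $1,353.97

$1,353.97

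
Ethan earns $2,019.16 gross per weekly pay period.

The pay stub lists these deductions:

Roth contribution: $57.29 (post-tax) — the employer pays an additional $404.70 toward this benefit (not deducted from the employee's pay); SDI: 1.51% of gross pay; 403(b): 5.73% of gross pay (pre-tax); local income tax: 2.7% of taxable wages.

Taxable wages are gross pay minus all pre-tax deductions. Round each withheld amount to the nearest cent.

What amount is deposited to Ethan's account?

$1,764.29

403(b): $2,019.16 × 0.0573 = $115.70
Taxable wages = $2,019.16 − $115.70 = $1,903.46
Local income tax: $1,903.46 × 0.027 = $51.39
SDI: $2,019.16 × 0.0151 = $30.49
Roth contribution: $57.29
(Employer's $404.70 toward Roth contribution is not withheld from the employee.)
Total deductions = $115.70 + $51.39 + $30.49 + $57.29 = $254.87
Net pay = $2,019.16 − $254.87 = $1,764.29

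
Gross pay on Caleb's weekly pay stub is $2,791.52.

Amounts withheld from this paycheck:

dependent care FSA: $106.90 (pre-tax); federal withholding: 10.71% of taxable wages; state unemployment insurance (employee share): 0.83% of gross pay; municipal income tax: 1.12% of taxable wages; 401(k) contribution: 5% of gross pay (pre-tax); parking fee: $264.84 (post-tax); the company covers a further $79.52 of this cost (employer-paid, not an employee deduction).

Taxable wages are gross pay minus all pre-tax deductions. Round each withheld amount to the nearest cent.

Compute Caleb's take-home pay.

$1,955.96

Dependent care FSA: $106.90
401(k) contribution: $2,791.52 × 0.05 = $139.58
Pre-tax total = $106.90 + $139.58 = $246.48
Taxable wages = $2,791.52 − $246.48 = $2,545.04
Municipal income tax: $2,545.04 × 0.0112 = $28.50
Federal withholding: $2,545.04 × 0.1071 = $272.57
State unemployment insurance (employee share): $2,791.52 × 0.0083 = $23.17
Parking fee: $264.84
(Employer's $79.52 toward parking fee is not withheld from the employee.)
Total deductions = $106.90 + $139.58 + $28.50 + $272.57 + $23.17 + $264.84 = $835.56
Net pay = $2,791.52 − $835.56 = $1,955.96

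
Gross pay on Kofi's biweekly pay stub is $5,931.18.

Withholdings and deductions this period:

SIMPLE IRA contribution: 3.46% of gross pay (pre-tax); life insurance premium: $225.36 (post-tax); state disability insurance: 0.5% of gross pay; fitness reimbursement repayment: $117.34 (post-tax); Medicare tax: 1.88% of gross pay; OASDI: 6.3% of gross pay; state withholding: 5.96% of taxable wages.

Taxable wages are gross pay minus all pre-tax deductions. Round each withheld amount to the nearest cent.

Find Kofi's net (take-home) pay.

SIMPLE IRA contribution: $5,931.18 × 0.0346 = $205.22
Taxable wages = $5,931.18 − $205.22 = $5,725.96
State withholding: $5,725.96 × 0.0596 = $341.27
Medicare tax: $5,931.18 × 0.0188 = $111.51
State disability insurance: $5,931.18 × 0.005 = $29.66
OASDI: $5,931.18 × 0.063 = $373.66
Life insurance premium: $225.36
Fitness reimbursement repayment: $117.34
Total deductions = $205.22 + $341.27 + $111.51 + $29.66 + $373.66 + $225.36 + $117.34 = $1,404.02
Net pay = $5,931.18 − $1,404.02 = $4,527.16

$4,527.16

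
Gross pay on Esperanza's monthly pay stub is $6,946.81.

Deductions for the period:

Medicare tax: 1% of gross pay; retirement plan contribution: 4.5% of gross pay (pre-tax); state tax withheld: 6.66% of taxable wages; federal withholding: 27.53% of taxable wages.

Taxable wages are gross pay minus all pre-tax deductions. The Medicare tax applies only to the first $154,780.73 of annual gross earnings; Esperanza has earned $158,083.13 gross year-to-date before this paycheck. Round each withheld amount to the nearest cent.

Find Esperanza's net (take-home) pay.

$4,365.96

Retirement plan contribution: $6,946.81 × 0.045 = $312.61
Taxable wages = $6,946.81 − $312.61 = $6,634.20
State tax withheld: $6,634.20 × 0.0666 = $441.84
Federal withholding: $6,634.20 × 0.2753 = $1,826.40
Medicare tax: annual cap $154,780.73 already reached (YTD $158,083.13), so $0.00
Total deductions = $312.61 + $441.84 + $1,826.40 + $0.00 = $2,580.85
Net pay = $6,946.81 − $2,580.85 = $4,365.96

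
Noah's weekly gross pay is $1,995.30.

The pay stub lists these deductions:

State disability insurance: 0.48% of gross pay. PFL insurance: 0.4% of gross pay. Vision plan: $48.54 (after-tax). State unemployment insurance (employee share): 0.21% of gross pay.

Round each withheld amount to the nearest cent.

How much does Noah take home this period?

$1,925.01

State unemployment insurance (employee share): $1,995.30 × 0.0021 = $4.19
State disability insurance: $1,995.30 × 0.0048 = $9.58
PFL insurance: $1,995.30 × 0.004 = $7.98
Vision plan: $48.54
Total deductions = $4.19 + $9.58 + $7.98 + $48.54 = $70.29
Net pay = $1,995.30 − $70.29 = $1,925.01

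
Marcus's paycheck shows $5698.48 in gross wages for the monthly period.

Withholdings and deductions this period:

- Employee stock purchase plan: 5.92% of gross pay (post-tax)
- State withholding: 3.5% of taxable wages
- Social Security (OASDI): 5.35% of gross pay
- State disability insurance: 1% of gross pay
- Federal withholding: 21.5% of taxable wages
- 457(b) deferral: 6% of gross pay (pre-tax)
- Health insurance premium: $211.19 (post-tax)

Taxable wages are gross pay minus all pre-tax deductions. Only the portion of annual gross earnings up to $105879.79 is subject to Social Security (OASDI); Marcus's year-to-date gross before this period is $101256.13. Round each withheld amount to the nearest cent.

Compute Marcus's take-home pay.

$3164.54

457(b) deferral: $5698.48 × 0.06 = $341.91
Taxable wages = $5698.48 − $341.91 = $5356.57
State withholding: $5356.57 × 0.035 = $187.48
Federal withholding: $5356.57 × 0.215 = $1151.66
Social Security (OASDI): only $105879.79 − $101256.13 = $4623.66 of this check is subject → $4623.66 × 0.0535 = $247.37
State disability insurance: $5698.48 × 0.01 = $56.98
Employee stock purchase plan: $5698.48 × 0.0592 = $337.35
Health insurance premium: $211.19
Total deductions = $341.91 + $187.48 + $1151.66 + $247.37 + $56.98 + $337.35 + $211.19 = $2533.94
Net pay = $5698.48 − $2533.94 = $3164.54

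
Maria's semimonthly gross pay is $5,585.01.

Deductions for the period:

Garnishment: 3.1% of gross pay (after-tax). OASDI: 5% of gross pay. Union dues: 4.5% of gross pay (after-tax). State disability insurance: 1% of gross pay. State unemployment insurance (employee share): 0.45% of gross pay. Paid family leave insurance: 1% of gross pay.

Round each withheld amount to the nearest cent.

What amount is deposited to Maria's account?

State disability insurance: $5,585.01 × 0.01 = $55.85
State unemployment insurance (employee share): $5,585.01 × 0.0045 = $25.13
Paid family leave insurance: $5,585.01 × 0.01 = $55.85
OASDI: $5,585.01 × 0.05 = $279.25
Garnishment: $5,585.01 × 0.031 = $173.14
Union dues: $5,585.01 × 0.045 = $251.33
Total deductions = $55.85 + $25.13 + $55.85 + $279.25 + $173.14 + $251.33 = $840.55
Net pay = $5,585.01 − $840.55 = $4,744.46

$4,744.46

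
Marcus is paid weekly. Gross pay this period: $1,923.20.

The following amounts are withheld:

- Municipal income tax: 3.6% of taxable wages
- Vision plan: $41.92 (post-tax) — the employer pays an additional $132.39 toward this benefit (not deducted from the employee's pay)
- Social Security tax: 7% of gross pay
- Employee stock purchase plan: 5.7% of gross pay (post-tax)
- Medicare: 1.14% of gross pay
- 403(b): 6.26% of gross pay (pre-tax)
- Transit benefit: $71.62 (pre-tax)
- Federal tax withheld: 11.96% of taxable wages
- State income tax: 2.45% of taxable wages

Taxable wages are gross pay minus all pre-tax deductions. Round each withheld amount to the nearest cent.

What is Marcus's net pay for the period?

$1,111.33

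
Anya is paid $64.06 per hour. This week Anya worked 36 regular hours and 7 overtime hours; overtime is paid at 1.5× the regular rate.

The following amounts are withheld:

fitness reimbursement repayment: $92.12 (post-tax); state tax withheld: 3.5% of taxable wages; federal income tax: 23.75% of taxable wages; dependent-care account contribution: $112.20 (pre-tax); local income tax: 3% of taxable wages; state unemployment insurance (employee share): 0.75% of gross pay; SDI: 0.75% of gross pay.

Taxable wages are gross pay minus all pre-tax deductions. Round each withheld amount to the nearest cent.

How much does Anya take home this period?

Regular pay: 36 × $64.06 = $2,306.16
Overtime pay: 7 × $64.06 × 1.5 = $672.63
Gross pay = $2,306.16 + $672.63 = $2,978.79
Dependent-care account contribution: $112.20
Taxable wages = $2,978.79 − $112.20 = $2,866.59
Federal income tax: $2,866.59 × 0.2375 = $680.82
State tax withheld: $2,866.59 × 0.035 = $100.33
Local income tax: $2,866.59 × 0.03 = $86.00
SDI: $2,978.79 × 0.0075 = $22.34
State unemployment insurance (employee share): $2,978.79 × 0.0075 = $22.34
Fitness reimbursement repayment: $92.12
Total deductions = $112.20 + $680.82 + $100.33 + $86.00 + $22.34 + $22.34 + $92.12 = $1,116.15
Net pay = $2,978.79 − $1,116.15 = $1,862.64

$1,862.64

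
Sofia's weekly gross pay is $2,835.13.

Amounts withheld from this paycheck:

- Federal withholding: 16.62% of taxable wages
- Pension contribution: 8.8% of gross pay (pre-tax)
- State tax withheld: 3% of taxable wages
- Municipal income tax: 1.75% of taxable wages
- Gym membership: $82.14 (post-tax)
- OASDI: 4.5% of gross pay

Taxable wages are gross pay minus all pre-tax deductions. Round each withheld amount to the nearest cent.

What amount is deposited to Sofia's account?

$1,823.37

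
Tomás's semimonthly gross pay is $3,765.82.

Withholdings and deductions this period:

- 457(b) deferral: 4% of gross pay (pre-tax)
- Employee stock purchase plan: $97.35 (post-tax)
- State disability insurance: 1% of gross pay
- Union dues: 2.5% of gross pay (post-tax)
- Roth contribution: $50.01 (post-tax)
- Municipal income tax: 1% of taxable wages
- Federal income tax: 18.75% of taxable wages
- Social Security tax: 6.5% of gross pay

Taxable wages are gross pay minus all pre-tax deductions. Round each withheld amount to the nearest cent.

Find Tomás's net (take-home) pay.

457(b) deferral: $3,765.82 × 0.04 = $150.63
Taxable wages = $3,765.82 − $150.63 = $3,615.19
Municipal income tax: $3,615.19 × 0.01 = $36.15
Federal income tax: $3,615.19 × 0.1875 = $677.85
State disability insurance: $3,765.82 × 0.01 = $37.66
Social Security tax: $3,765.82 × 0.065 = $244.78
Roth contribution: $50.01
Union dues: $3,765.82 × 0.025 = $94.15
Employee stock purchase plan: $97.35
Total deductions = $150.63 + $36.15 + $677.85 + $37.66 + $244.78 + $50.01 + $94.15 + $97.35 = $1,388.58
Net pay = $3,765.82 − $1,388.58 = $2,377.24

$2,377.24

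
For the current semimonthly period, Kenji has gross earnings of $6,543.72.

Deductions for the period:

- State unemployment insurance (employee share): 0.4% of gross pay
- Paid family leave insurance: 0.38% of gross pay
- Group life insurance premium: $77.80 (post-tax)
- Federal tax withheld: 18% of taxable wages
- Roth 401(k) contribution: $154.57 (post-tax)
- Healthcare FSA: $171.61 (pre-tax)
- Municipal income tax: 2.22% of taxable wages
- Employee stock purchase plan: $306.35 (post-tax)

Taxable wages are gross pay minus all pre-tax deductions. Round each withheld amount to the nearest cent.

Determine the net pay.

Healthcare FSA: $171.61
Taxable wages = $6,543.72 − $171.61 = $6,372.11
Federal tax withheld: $6,372.11 × 0.18 = $1,146.98
Municipal income tax: $6,372.11 × 0.0222 = $141.46
Paid family leave insurance: $6,543.72 × 0.0038 = $24.87
State unemployment insurance (employee share): $6,543.72 × 0.004 = $26.17
Employee stock purchase plan: $306.35
Roth 401(k) contribution: $154.57
Group life insurance premium: $77.80
Total deductions = $171.61 + $1,146.98 + $141.46 + $24.87 + $26.17 + $306.35 + $154.57 + $77.80 = $2,049.81
Net pay = $6,543.72 − $2,049.81 = $4,493.91

$4,493.91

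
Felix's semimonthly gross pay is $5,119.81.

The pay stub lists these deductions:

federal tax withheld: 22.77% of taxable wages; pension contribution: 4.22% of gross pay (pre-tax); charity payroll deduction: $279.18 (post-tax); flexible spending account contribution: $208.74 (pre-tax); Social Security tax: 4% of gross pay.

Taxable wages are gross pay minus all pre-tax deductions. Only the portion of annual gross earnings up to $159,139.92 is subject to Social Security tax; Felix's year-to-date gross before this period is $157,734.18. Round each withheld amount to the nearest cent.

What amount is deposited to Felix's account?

Flexible spending account contribution: $208.74
Pension contribution: $5,119.81 × 0.0422 = $216.06
Pre-tax total = $208.74 + $216.06 = $424.80
Taxable wages = $5,119.81 − $424.80 = $4,695.01
Federal tax withheld: $4,695.01 × 0.2277 = $1,069.05
Social Security tax: only $159,139.92 − $157,734.18 = $1,405.74 of this check is subject → $1,405.74 × 0.04 = $56.23
Charity payroll deduction: $279.18
Total deductions = $208.74 + $216.06 + $1,069.05 + $56.23 + $279.18 = $1,829.26
Net pay = $5,119.81 − $1,829.26 = $3,290.55

$3,290.55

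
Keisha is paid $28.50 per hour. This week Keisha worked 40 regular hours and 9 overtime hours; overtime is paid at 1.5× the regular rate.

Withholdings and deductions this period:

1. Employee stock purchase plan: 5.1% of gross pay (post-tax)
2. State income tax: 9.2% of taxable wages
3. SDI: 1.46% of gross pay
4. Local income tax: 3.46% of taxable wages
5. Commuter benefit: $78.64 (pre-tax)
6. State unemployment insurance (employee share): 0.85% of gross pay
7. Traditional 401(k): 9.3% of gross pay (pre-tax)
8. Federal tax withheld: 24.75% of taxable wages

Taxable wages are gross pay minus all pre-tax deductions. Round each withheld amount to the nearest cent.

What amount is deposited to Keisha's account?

$703.38

Regular pay: 40 × $28.50 = $1,140.00
Overtime pay: 9 × $28.50 × 1.5 = $384.75
Gross pay = $1,140.00 + $384.75 = $1,524.75
Traditional 401(k): $1,524.75 × 0.093 = $141.80
Commuter benefit: $78.64
Pre-tax total = $141.80 + $78.64 = $220.44
Taxable wages = $1,524.75 − $220.44 = $1,304.31
Local income tax: $1,304.31 × 0.0346 = $45.13
State income tax: $1,304.31 × 0.092 = $120.00
Federal tax withheld: $1,304.31 × 0.2475 = $322.82
SDI: $1,524.75 × 0.0146 = $22.26
State unemployment insurance (employee share): $1,524.75 × 0.0085 = $12.96
Employee stock purchase plan: $1,524.75 × 0.051 = $77.76
Total deductions = $141.80 + $78.64 + $45.13 + $120.00 + $322.82 + $22.26 + $12.96 + $77.76 = $821.37
Net pay = $1,524.75 − $821.37 = $703.38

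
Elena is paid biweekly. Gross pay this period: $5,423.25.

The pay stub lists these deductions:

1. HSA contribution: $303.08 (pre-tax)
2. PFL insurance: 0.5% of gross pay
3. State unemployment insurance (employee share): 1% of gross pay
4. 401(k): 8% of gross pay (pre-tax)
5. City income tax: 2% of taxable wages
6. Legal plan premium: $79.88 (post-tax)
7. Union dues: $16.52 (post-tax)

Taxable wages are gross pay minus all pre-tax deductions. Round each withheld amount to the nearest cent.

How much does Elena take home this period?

HSA contribution: $303.08
401(k): $5,423.25 × 0.08 = $433.86
Pre-tax total = $303.08 + $433.86 = $736.94
Taxable wages = $5,423.25 − $736.94 = $4,686.31
City income tax: $4,686.31 × 0.02 = $93.73
State unemployment insurance (employee share): $5,423.25 × 0.01 = $54.23
PFL insurance: $5,423.25 × 0.005 = $27.12
Legal plan premium: $79.88
Union dues: $16.52
Total deductions = $303.08 + $433.86 + $93.73 + $54.23 + $27.12 + $79.88 + $16.52 = $1,008.42
Net pay = $5,423.25 − $1,008.42 = $4,414.83

$4,414.83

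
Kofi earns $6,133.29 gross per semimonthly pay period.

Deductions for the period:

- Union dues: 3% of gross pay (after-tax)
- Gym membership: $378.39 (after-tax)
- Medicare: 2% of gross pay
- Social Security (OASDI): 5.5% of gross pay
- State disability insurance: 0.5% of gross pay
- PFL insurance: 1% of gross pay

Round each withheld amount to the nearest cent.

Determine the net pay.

Medicare: $6,133.29 × 0.02 = $122.67
State disability insurance: $6,133.29 × 0.005 = $30.67
PFL insurance: $6,133.29 × 0.01 = $61.33
Social Security (OASDI): $6,133.29 × 0.055 = $337.33
Gym membership: $378.39
Union dues: $6,133.29 × 0.03 = $184.00
Total deductions = $122.67 + $30.67 + $61.33 + $337.33 + $378.39 + $184.00 = $1,114.39
Net pay = $6,133.29 − $1,114.39 = $5,018.90

$5,018.90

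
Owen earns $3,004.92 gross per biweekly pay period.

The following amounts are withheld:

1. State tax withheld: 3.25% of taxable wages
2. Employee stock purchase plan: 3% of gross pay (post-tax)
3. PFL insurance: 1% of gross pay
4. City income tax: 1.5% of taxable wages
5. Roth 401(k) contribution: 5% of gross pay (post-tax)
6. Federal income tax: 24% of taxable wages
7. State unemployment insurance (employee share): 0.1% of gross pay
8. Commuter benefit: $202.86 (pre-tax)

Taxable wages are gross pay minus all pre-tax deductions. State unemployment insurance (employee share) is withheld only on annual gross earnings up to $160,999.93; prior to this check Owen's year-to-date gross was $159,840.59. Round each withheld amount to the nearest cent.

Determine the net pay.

Commuter benefit: $202.86
Taxable wages = $3,004.92 − $202.86 = $2,802.06
State tax withheld: $2,802.06 × 0.0325 = $91.07
City income tax: $2,802.06 × 0.015 = $42.03
Federal income tax: $2,802.06 × 0.24 = $672.49
State unemployment insurance (employee share): only $160,999.93 − $159,840.59 = $1,159.34 of this check is subject → $1,159.34 × 0.001 = $1.16
PFL insurance: $3,004.92 × 0.01 = $30.05
Roth 401(k) contribution: $3,004.92 × 0.05 = $150.25
Employee stock purchase plan: $3,004.92 × 0.03 = $90.15
Total deductions = $202.86 + $91.07 + $42.03 + $672.49 + $1.16 + $30.05 + $150.25 + $90.15 = $1,280.06
Net pay = $3,004.92 − $1,280.06 = $1,724.86

$1,724.86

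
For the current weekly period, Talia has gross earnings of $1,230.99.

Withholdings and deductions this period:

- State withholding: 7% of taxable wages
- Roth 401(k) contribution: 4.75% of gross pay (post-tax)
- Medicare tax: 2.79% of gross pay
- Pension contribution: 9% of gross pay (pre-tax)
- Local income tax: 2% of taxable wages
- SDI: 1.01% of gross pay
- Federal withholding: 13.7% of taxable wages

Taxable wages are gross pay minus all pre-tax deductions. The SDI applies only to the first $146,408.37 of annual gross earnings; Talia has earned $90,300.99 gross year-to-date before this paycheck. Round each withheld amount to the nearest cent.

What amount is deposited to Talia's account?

$760.68

Pension contribution: $1,230.99 × 0.09 = $110.79
Taxable wages = $1,230.99 − $110.79 = $1,120.20
Federal withholding: $1,120.20 × 0.137 = $153.47
Local income tax: $1,120.20 × 0.02 = $22.40
State withholding: $1,120.20 × 0.07 = $78.41
SDI: cap not yet reached, full $1,230.99 is subject → $1,230.99 × 0.0101 = $12.43
Medicare tax: $1,230.99 × 0.0279 = $34.34
Roth 401(k) contribution: $1,230.99 × 0.0475 = $58.47
Total deductions = $110.79 + $153.47 + $22.40 + $78.41 + $12.43 + $34.34 + $58.47 = $470.31
Net pay = $1,230.99 − $470.31 = $760.68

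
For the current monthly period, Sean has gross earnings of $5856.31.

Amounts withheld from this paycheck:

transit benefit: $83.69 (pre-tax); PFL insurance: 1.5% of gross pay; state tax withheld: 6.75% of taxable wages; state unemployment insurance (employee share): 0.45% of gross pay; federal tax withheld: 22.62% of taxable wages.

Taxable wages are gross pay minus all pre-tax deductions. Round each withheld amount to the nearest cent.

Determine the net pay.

$3963.01

Transit benefit: $83.69
Taxable wages = $5856.31 − $83.69 = $5772.62
Federal tax withheld: $5772.62 × 0.2262 = $1305.77
State tax withheld: $5772.62 × 0.0675 = $389.65
State unemployment insurance (employee share): $5856.31 × 0.0045 = $26.35
PFL insurance: $5856.31 × 0.015 = $87.84
Total deductions = $83.69 + $1305.77 + $389.65 + $26.35 + $87.84 = $1893.30
Net pay = $5856.31 − $1893.30 = $3963.01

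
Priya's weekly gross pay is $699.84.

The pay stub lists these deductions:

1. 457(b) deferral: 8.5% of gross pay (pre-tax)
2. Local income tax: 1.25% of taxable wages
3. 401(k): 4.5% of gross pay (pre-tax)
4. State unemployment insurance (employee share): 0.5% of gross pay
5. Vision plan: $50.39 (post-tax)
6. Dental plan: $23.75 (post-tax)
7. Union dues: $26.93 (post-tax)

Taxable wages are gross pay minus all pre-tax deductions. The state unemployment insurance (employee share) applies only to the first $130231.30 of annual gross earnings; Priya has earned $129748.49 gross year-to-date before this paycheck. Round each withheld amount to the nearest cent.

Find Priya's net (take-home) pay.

401(k): $699.84 × 0.045 = $31.49
457(b) deferral: $699.84 × 0.085 = $59.49
Pre-tax total = $31.49 + $59.49 = $90.98
Taxable wages = $699.84 − $90.98 = $608.86
Local income tax: $608.86 × 0.0125 = $7.61
State unemployment insurance (employee share): only $130231.30 − $129748.49 = $482.81 of this check is subject → $482.81 × 0.005 = $2.41
Union dues: $26.93
Dental plan: $23.75
Vision plan: $50.39
Total deductions = $31.49 + $59.49 + $7.61 + $2.41 + $26.93 + $23.75 + $50.39 = $202.07
Net pay = $699.84 − $202.07 = $497.77

$497.77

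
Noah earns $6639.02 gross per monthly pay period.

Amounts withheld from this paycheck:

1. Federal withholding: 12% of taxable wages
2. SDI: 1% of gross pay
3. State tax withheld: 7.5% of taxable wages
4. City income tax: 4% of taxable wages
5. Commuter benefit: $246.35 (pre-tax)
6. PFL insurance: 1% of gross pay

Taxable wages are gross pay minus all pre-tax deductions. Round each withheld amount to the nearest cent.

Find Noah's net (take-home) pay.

Commuter benefit: $246.35
Taxable wages = $6639.02 − $246.35 = $6392.67
Federal withholding: $6392.67 × 0.12 = $767.12
State tax withheld: $6392.67 × 0.075 = $479.45
City income tax: $6392.67 × 0.04 = $255.71
SDI: $6639.02 × 0.01 = $66.39
PFL insurance: $6639.02 × 0.01 = $66.39
Total deductions = $246.35 + $767.12 + $479.45 + $255.71 + $66.39 + $66.39 = $1881.41
Net pay = $6639.02 − $1881.41 = $4757.61

$4757.61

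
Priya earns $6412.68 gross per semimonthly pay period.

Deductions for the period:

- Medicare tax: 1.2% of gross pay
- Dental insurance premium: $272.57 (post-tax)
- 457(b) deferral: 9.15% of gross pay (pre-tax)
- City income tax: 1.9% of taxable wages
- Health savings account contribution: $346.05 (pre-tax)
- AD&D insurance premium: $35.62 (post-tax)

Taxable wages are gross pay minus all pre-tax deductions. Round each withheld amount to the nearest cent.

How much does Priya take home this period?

Health savings account contribution: $346.05
457(b) deferral: $6412.68 × 0.0915 = $586.76
Pre-tax total = $346.05 + $586.76 = $932.81
Taxable wages = $6412.68 − $932.81 = $5479.87
City income tax: $5479.87 × 0.019 = $104.12
Medicare tax: $6412.68 × 0.012 = $76.95
Dental insurance premium: $272.57
AD&D insurance premium: $35.62
Total deductions = $346.05 + $586.76 + $104.12 + $76.95 + $272.57 + $35.62 = $1422.07
Net pay = $6412.68 − $1422.07 = $4990.61

$4990.61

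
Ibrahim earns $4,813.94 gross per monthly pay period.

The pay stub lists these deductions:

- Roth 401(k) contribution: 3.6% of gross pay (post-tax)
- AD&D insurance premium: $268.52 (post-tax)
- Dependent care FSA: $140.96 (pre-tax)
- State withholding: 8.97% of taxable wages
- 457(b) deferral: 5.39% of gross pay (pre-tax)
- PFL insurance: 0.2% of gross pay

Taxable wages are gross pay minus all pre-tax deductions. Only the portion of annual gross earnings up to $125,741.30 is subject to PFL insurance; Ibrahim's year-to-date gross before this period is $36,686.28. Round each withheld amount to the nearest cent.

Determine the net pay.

457(b) deferral: $4,813.94 × 0.0539 = $259.47
Dependent care FSA: $140.96
Pre-tax total = $259.47 + $140.96 = $400.43
Taxable wages = $4,813.94 − $400.43 = $4,413.51
State withholding: $4,413.51 × 0.0897 = $395.89
PFL insurance: cap not yet reached, full $4,813.94 is subject → $4,813.94 × 0.002 = $9.63
Roth 401(k) contribution: $4,813.94 × 0.036 = $173.30
AD&D insurance premium: $268.52
Total deductions = $259.47 + $140.96 + $395.89 + $9.63 + $173.30 + $268.52 = $1,247.77
Net pay = $4,813.94 − $1,247.77 = $3,566.17

$3,566.17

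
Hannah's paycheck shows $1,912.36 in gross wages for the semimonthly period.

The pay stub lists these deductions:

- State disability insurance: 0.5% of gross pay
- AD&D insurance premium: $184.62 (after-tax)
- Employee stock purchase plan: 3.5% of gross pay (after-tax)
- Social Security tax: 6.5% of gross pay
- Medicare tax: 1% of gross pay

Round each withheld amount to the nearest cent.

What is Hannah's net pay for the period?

$1,507.83

Social Security tax: $1,912.36 × 0.065 = $124.30
State disability insurance: $1,912.36 × 0.005 = $9.56
Medicare tax: $1,912.36 × 0.01 = $19.12
AD&D insurance premium: $184.62
Employee stock purchase plan: $1,912.36 × 0.035 = $66.93
Total deductions = $124.30 + $9.56 + $19.12 + $184.62 + $66.93 = $404.53
Net pay = $1,912.36 − $404.53 = $1,507.83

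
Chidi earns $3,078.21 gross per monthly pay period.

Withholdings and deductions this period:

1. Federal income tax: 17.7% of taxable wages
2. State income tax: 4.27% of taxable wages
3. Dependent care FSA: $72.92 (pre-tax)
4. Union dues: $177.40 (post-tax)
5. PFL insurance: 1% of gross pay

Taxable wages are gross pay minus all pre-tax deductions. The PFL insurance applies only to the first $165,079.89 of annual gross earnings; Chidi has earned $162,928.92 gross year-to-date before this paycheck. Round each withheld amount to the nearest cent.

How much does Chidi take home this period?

Dependent care FSA: $72.92
Taxable wages = $3,078.21 − $72.92 = $3,005.29
State income tax: $3,005.29 × 0.0427 = $128.33
Federal income tax: $3,005.29 × 0.177 = $531.94
PFL insurance: only $165,079.89 − $162,928.92 = $2,150.97 of this check is subject → $2,150.97 × 0.01 = $21.51
Union dues: $177.40
Total deductions = $72.92 + $128.33 + $531.94 + $21.51 + $177.40 = $932.10
Net pay = $3,078.21 − $932.10 = $2,146.11

$2,146.11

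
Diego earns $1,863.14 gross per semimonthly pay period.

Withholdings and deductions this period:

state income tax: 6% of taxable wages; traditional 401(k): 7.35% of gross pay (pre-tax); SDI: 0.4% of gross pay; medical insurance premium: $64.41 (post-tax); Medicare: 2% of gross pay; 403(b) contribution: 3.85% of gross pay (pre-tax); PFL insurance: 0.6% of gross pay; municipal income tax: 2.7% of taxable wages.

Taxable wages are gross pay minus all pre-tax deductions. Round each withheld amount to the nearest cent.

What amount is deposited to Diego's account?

Traditional 401(k): $1,863.14 × 0.0735 = $136.94
403(b) contribution: $1,863.14 × 0.0385 = $71.73
Pre-tax total = $136.94 + $71.73 = $208.67
Taxable wages = $1,863.14 − $208.67 = $1,654.47
Municipal income tax: $1,654.47 × 0.027 = $44.67
State income tax: $1,654.47 × 0.06 = $99.27
PFL insurance: $1,863.14 × 0.006 = $11.18
SDI: $1,863.14 × 0.004 = $7.45
Medicare: $1,863.14 × 0.02 = $37.26
Medical insurance premium: $64.41
Total deductions = $136.94 + $71.73 + $44.67 + $99.27 + $11.18 + $7.45 + $37.26 + $64.41 = $472.91
Net pay = $1,863.14 − $472.91 = $1,390.23

$1,390.23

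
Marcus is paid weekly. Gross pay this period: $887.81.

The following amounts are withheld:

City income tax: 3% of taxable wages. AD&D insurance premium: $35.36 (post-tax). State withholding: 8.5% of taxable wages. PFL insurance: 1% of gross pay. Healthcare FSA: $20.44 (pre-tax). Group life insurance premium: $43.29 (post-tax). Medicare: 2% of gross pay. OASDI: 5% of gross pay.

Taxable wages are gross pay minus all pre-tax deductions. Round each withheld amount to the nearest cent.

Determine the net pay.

$617.94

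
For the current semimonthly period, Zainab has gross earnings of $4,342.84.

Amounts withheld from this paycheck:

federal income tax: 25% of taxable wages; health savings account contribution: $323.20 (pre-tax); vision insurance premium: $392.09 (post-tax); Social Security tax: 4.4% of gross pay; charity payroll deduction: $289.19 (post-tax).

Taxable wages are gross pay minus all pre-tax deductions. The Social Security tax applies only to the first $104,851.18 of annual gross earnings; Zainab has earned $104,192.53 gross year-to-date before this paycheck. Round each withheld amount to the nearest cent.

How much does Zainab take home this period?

$2,304.47

Health savings account contribution: $323.20
Taxable wages = $4,342.84 − $323.20 = $4,019.64
Federal income tax: $4,019.64 × 0.25 = $1,004.91
Social Security tax: only $104,851.18 − $104,192.53 = $658.65 of this check is subject → $658.65 × 0.044 = $28.98
Vision insurance premium: $392.09
Charity payroll deduction: $289.19
Total deductions = $323.20 + $1,004.91 + $28.98 + $392.09 + $289.19 = $2,038.37
Net pay = $4,342.84 − $2,038.37 = $2,304.47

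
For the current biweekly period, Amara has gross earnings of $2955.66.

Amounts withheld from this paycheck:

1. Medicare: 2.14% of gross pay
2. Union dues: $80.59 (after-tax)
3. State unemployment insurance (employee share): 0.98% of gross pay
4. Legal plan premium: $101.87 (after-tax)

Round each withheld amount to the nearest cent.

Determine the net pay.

State unemployment insurance (employee share): $2955.66 × 0.0098 = $28.97
Medicare: $2955.66 × 0.0214 = $63.25
Legal plan premium: $101.87
Union dues: $80.59
Total deductions = $28.97 + $63.25 + $101.87 + $80.59 = $274.68
Net pay = $2955.66 − $274.68 = $2680.98

$2680.98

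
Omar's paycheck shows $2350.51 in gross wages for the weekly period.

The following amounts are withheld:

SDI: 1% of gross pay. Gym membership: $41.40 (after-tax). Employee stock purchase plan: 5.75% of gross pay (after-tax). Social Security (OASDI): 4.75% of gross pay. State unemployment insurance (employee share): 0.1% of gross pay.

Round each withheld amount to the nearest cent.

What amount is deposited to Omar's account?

$2036.45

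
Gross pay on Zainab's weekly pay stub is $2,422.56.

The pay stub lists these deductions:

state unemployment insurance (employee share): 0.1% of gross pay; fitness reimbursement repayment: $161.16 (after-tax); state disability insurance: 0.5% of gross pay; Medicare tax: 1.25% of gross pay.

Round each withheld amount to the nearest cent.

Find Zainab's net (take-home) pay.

$2,216.59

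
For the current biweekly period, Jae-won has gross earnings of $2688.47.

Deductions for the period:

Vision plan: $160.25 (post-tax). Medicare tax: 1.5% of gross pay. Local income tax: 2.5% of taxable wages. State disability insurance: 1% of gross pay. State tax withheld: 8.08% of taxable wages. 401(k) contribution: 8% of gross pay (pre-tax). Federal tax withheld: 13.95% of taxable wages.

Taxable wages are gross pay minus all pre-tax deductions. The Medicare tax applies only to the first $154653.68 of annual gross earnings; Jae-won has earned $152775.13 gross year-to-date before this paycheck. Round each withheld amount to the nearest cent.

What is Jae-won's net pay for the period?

$1651.36

401(k) contribution: $2688.47 × 0.08 = $215.08
Taxable wages = $2688.47 − $215.08 = $2473.39
Local income tax: $2473.39 × 0.025 = $61.83
State tax withheld: $2473.39 × 0.0808 = $199.85
Federal tax withheld: $2473.39 × 0.1395 = $345.04
State disability insurance: $2688.47 × 0.01 = $26.88
Medicare tax: only $154653.68 − $152775.13 = $1878.55 of this check is subject → $1878.55 × 0.015 = $28.18
Vision plan: $160.25
Total deductions = $215.08 + $61.83 + $199.85 + $345.04 + $26.88 + $28.18 + $160.25 = $1037.11
Net pay = $2688.47 − $1037.11 = $1651.36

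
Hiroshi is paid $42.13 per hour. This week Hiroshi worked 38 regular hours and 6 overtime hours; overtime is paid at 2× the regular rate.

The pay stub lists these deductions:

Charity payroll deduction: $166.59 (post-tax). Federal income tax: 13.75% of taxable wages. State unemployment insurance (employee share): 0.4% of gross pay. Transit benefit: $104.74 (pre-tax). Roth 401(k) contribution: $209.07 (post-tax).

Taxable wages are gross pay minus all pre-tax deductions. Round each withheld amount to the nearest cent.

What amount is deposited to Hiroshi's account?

$1,342.43

Regular pay: 38 × $42.13 = $1,600.94
Overtime pay: 6 × $42.13 × 2 = $505.56
Gross pay = $1,600.94 + $505.56 = $2,106.50
Transit benefit: $104.74
Taxable wages = $2,106.50 − $104.74 = $2,001.76
Federal income tax: $2,001.76 × 0.1375 = $275.24
State unemployment insurance (employee share): $2,106.50 × 0.004 = $8.43
Charity payroll deduction: $166.59
Roth 401(k) contribution: $209.07
Total deductions = $104.74 + $275.24 + $8.43 + $166.59 + $209.07 = $764.07
Net pay = $2,106.50 − $764.07 = $1,342.43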